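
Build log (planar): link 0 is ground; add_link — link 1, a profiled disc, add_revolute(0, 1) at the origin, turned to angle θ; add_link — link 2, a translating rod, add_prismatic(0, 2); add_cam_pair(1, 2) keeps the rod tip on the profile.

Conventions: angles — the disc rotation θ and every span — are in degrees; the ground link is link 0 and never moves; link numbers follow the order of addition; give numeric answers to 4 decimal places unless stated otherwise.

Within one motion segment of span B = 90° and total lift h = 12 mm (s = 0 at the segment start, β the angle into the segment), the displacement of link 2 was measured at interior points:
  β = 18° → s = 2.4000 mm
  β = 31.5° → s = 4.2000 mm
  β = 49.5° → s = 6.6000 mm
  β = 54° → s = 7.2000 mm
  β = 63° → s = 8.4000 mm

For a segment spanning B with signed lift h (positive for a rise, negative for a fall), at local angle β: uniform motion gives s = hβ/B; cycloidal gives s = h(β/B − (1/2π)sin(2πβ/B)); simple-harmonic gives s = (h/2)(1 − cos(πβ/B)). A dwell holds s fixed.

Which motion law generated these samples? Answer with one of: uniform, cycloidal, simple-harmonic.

candidates at β/B = r: uniform s = h·r (linear in β); cycloidal s = h·(r − sin(2πr)/(2π)); simple-harmonic s = (h/2)(1 − cos(πr))
β=18°: printed 2.4000 | uniform 2.4000, cycloidal 0.5836, simple-harmonic 1.1459
β=31.5°: printed 4.2000 | uniform 4.2000, cycloidal 2.6549, simple-harmonic 3.2761
β=49.5°: printed 6.6000 | uniform 6.6000, cycloidal 7.1902, simple-harmonic 6.9386
β=54°: printed 7.2000 | uniform 7.2000, cycloidal 8.3226, simple-harmonic 7.8541
β=63°: printed 8.4000 | uniform 8.4000, cycloidal 10.2164, simple-harmonic 9.5267
only one law matches every sample → uniform

uniform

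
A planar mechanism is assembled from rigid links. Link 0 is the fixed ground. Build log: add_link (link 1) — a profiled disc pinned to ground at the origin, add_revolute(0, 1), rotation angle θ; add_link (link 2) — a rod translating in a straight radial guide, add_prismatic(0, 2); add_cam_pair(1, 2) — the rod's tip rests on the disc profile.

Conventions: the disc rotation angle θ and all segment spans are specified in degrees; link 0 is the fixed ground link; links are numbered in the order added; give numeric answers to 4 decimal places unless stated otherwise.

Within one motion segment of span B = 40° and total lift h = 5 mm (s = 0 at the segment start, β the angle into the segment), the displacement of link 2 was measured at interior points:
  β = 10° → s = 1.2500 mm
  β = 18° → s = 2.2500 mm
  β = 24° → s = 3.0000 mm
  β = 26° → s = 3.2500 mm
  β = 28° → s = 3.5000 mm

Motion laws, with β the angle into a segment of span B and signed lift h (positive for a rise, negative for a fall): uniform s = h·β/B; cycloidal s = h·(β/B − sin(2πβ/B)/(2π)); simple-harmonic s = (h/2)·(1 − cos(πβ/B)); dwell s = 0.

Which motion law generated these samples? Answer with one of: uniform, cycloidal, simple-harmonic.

candidates at β/B = r: uniform s = h·r (linear in β); cycloidal s = h·(r − sin(2πr)/(2π)); simple-harmonic s = (h/2)(1 − cos(πr))
β=10°: printed 1.2500 | uniform 1.2500, cycloidal 0.4542, simple-harmonic 0.7322
β=18°: printed 2.2500 | uniform 2.2500, cycloidal 2.0041, simple-harmonic 2.1089
β=24°: printed 3.0000 | uniform 3.0000, cycloidal 3.4677, simple-harmonic 3.2725
β=26°: printed 3.2500 | uniform 3.2500, cycloidal 3.8938, simple-harmonic 3.6350
β=28°: printed 3.5000 | uniform 3.5000, cycloidal 4.2568, simple-harmonic 3.9695
only one law matches every sample → uniform

uniform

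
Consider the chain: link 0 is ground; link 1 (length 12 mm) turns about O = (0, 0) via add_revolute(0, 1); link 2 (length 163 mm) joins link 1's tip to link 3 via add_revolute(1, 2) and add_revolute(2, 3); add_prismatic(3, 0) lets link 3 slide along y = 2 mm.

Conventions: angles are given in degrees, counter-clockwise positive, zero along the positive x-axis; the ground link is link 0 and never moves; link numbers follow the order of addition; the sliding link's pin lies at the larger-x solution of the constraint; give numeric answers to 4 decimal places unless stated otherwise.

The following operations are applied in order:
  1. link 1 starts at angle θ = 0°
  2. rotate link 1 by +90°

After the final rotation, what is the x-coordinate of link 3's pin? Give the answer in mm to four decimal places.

geometry: r = 12 mm, L = 163 mm, e = 2 mm; θ starts at 0°
rotate link 1 by +90°: θ ← 0° +90° = 90°
crank pin P = (r cos θ, r sin θ) = (0.000000, 12.000000)
h = r sin θ − e = 12.000000 − 2 = 10.000000
x = r cos θ + √(L² − h²) = 0.000000 + 162.692962 = 162.692962

162.6930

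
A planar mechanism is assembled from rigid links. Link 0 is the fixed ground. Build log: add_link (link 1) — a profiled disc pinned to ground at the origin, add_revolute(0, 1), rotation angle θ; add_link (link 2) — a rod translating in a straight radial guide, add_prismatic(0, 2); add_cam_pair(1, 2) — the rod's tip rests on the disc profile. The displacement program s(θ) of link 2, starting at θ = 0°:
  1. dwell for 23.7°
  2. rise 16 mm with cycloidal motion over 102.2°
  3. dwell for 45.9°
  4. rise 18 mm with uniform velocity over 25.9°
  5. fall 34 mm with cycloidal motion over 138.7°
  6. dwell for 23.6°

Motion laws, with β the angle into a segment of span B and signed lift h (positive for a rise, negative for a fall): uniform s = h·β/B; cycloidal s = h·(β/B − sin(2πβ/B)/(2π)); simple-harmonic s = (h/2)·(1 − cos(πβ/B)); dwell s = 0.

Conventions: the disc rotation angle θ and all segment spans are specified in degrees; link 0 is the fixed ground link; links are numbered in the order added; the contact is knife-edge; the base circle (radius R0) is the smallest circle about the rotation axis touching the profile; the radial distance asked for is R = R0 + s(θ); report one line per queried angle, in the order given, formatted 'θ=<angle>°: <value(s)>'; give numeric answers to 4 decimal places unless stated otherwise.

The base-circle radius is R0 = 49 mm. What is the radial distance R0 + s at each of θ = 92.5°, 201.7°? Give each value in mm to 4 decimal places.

seg 1 [0°–23.7°] dwell: s stays 0.0000
seg 2 [23.7°–125.9°] cycloidal, h=16: θ=92.5° here. β=68.8, B=102.2. 16·(0.6732 − sin(2π·0.6732)/(2π)) = 13.0267 → s = 13.0267
seg 2 [23.7°–125.9°] cycloidal, h=16: full span → s += 16 → s = 16.0000
seg 3 [125.9°–171.8°] dwell: s stays 16.0000
seg 4 [171.8°–197.7°] uniform, h=18: full span → s += 18 → s = 34.0000
seg 5 [197.7°–336.4°] cycloidal, h=-34: θ=201.7° here. β=4, B=138.7. -34·(0.0288 − sin(2π·0.0288)/(2π)) = -0.0054 → s = 33.9946
θ=92.5°: R = R0 + s = 49 + 13.0267 = 62.0267
θ=201.7°: R = R0 + s = 49 + 33.9946 = 82.9946

θ=92.5°: 62.0267
θ=201.7°: 82.9946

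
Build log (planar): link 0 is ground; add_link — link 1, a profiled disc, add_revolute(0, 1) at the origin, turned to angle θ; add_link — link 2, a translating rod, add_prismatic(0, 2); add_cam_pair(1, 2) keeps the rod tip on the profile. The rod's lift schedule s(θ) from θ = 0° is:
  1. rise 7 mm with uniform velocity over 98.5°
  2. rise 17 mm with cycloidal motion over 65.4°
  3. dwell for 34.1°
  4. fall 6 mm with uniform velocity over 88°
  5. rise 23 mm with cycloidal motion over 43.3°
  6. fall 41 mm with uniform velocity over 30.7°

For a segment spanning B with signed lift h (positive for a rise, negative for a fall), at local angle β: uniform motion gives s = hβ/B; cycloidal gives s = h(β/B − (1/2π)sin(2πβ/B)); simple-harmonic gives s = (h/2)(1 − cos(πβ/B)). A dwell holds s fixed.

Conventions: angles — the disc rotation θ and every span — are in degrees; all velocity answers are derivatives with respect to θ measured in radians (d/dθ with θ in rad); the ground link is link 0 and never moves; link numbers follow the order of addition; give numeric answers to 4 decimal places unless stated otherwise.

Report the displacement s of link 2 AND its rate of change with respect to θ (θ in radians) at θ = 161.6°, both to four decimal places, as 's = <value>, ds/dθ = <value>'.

seg 1 [0°–98.5°] uniform, h=7: full span → s += 7 → s = 7.0000
seg 2 [98.5°–163.9°] cycloidal, h=17: θ=161.6° here. β=63.1, B=65.4. 17·(0.9648 − sin(2π·0.9648)/(2π)) = 16.9951 → s = 23.9951
velocity in seg [98.5°–163.9°] (cycloidal), θ in radians: β = 63.1° = 1.1013 rad, B = 65.4° = 1.1414 rad; ds/dθ = (h/B)(1 − cos(2πβ/B)) = (17/1.1414)(1 − cos(2π·0.9648)) = 0.362123 mm/rad

s = 23.9951, ds/dθ = 0.3621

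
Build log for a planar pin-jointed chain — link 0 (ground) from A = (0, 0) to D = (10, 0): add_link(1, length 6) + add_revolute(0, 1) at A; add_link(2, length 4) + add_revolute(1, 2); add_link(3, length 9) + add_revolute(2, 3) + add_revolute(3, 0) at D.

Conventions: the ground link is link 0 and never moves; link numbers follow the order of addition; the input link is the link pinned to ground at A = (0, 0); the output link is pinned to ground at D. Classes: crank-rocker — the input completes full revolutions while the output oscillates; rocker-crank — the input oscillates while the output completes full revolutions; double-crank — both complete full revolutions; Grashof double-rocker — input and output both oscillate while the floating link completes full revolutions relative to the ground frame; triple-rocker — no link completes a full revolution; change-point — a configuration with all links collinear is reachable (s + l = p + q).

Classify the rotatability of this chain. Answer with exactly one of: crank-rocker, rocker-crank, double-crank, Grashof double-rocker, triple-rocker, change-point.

lengths: ground=10, input=6, coupler=4, output=9
sorted: s=4 (shortest), l=10 (longest), p+q=15
s + l = 14 vs p + q = 15
s + l < p + q (Grashof) with shortest = coupler link → Grashof double-rocker

Grashof double-rocker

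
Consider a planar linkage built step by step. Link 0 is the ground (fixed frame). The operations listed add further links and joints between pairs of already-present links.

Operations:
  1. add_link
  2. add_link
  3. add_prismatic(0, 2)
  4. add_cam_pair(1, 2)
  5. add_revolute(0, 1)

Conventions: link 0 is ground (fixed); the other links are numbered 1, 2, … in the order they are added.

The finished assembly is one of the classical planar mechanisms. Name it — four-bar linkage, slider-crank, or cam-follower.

links: 3 (incl. ground); joints: 1 revolute, 1 prismatic, 1 higher (cam) pair, forming one closed loop
3 links, revolute + prismatic + higher pair in one loop → cam-follower

cam-follower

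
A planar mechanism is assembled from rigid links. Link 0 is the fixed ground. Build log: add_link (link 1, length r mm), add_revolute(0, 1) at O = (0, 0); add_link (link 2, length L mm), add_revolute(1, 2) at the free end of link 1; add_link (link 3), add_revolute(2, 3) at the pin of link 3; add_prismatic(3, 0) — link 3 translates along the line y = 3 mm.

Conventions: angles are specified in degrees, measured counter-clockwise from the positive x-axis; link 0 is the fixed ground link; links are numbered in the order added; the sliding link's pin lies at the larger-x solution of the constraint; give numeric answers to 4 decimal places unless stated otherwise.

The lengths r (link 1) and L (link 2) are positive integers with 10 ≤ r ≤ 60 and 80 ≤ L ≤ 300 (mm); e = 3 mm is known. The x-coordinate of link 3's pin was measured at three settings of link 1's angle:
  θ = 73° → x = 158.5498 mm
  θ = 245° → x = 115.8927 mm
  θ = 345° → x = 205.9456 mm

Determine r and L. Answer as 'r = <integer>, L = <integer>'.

constraint per measurement: (x − r cos θ)² + (r sin θ − e)² = L²
subtracting the θ₁ and θ₂ equations cancels the r² and L² terms:
r = (x₁² − x₂²) / (2[(x₁cos θ₁ + e sin θ₁) − (x₂cos θ₂ + e sin θ₂)]) = 58.0000 → r = 58
L² = (x₁ − r cos θ₁)² + (r sin θ₁ − e)² = 22801.0099 → L = 151.0000 → L = 151
check at θ₃=345°: x = 205.9456 (printed 205.9456) ✓

r = 58, L = 151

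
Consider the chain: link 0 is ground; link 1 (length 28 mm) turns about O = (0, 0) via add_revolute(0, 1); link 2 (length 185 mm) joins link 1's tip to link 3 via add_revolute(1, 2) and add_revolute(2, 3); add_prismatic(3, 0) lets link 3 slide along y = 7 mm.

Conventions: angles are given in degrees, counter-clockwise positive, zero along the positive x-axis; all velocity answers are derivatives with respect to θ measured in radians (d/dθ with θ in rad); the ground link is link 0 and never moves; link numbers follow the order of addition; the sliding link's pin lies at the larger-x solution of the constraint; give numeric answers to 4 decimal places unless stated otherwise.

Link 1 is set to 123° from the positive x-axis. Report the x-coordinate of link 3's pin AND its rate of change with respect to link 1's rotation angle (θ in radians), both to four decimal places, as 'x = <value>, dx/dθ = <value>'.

geometry: r = 28 mm, L = 185 mm, e = 7 mm
crank pin P = (r cos θ, r sin θ) = (-15.249893, 23.482776)
h = r sin θ − e = 23.482776 − 7 = 16.482776
x = r cos θ + √(L² − h²) = -15.249893 + 184.264262 = 169.014369
dx/dθ = −r sin θ − h·r cos θ/√(L² − h²) (θ in radians; h = 16.482776) = -22.118645

x = 169.0144, dx/dθ = -22.1186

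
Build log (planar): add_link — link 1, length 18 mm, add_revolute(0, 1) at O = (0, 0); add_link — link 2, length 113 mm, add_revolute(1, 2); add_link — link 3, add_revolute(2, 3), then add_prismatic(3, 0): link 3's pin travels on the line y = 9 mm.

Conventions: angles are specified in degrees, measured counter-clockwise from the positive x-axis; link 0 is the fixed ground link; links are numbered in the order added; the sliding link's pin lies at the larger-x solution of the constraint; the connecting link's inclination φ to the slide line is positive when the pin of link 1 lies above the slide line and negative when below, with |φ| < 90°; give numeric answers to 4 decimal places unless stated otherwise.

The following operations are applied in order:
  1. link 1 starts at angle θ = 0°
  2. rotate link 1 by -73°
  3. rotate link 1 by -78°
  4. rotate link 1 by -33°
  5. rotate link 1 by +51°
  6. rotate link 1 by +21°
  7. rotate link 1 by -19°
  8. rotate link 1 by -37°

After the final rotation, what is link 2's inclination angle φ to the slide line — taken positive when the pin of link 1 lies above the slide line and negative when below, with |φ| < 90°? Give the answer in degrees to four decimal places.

geometry: r = 18 mm, L = 113 mm, e = 9 mm; θ starts at 0°
rotate link 1 by -73°: θ ← 0° -73° = -73°
rotate link 1 by -78°: θ ← -73° -78° = -151°
rotate link 1 by -33°: θ ← -151° -33° = -184°
rotate link 1 by +51°: θ ← -184° +51° = -133°
rotate link 1 by +21°: θ ← -133° +21° = -112°
rotate link 1 by -19°: θ ← -112° -19° = -131°
rotate link 1 by -37°: θ ← -131° -37° = -168°
h = r sin θ − e = -3.742410 − 9 = -12.742410
sin φ = h / L = -12.742410 / 113 = -0.11276469
φ = arcsin(-0.11276469) = -6.474713°

-6.4747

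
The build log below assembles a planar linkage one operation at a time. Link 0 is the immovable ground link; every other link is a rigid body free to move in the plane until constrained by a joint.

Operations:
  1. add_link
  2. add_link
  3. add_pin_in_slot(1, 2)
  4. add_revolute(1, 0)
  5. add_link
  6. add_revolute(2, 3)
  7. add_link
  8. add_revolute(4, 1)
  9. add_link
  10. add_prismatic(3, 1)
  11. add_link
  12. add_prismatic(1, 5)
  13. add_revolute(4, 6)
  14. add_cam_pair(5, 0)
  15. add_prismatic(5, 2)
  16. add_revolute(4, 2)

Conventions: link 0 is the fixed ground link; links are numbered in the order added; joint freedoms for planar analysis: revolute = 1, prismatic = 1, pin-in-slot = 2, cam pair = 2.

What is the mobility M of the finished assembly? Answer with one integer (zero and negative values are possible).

(L,J1,J2)=(1,0,0); link0 fixed
link1: (2,0,0)
link2: (3,0,0)
PS 1-2 [J2]: (3,0,1)
R 1-0 [J1]: (3,1,1)
link3: (4,1,1)
R 2-3 [J1]: (4,2,1)
link4: (5,2,1)
R 4-1 [J1]: (5,3,1)
link5: (6,3,1)
P 3-1 [J1]: (6,4,1)
link6: (7,4,1)
P 1-5 [J1]: (7,5,1)
R 4-6 [J1]: (7,6,1)
C 5-0 [J2]: (7,6,2)
P 5-2 [J1]: (7,7,2)
R 4-2 [J1]: (7,8,2)
Grübler: 3·6 − 2·8 − 2 = 0

M = 0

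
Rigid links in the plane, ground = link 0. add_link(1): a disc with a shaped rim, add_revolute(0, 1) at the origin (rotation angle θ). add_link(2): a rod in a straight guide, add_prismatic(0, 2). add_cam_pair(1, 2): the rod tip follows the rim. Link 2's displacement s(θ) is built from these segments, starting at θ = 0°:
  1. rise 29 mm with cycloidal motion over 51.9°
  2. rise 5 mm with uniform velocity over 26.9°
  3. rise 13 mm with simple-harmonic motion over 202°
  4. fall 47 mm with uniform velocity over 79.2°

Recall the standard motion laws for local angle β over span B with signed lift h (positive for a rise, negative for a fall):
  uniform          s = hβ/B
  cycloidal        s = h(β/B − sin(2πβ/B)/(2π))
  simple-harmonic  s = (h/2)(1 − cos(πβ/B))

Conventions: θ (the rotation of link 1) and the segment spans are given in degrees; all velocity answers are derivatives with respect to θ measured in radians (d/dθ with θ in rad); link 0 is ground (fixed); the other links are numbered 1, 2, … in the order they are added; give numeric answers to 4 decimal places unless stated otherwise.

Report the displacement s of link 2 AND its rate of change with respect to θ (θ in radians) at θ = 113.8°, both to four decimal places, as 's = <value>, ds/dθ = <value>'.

segment 1 (0° to 51.9°, cycloidal, h = 29) is passed completely: s = 0.0000 + (29) = 29.0000
segment 2 (51.9° to 78.8°, uniform, h = 5) is passed completely: s = 29.0000 + (5) = 34.0000
θ = 113.8° falls in segment 3 (78.8° to 280.8°, simple-harmonic, h = 13): β = 113.8 − 78.8 = 35°, B = 202°; Δs = 13/2·(1 − cos(π·0.1733)) = 0.9394; s = 34.0000 + 0.9394 = 34.9394
velocity in seg [78.8°–280.8°] (simple-harmonic), θ in radians: β = 35° = 0.6109 rad, B = 202° = 3.5256 rad; ds/dθ = (πh/(2B)) sin(πβ/B) = (π·13/(2·3.5256)) sin(π·0.1733) = 2.999426 mm/rad

s = 34.9394, ds/dθ = 2.9994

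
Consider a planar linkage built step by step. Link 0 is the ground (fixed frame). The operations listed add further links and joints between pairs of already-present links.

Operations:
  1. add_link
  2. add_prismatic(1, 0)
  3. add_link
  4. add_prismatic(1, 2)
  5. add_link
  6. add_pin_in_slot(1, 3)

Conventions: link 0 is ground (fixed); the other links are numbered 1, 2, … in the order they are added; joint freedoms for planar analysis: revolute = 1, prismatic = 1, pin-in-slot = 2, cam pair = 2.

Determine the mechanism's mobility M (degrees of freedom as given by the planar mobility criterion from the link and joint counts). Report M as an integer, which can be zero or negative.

(L,J1,J2)=(1,0,0); link0 fixed
link1: (2,0,0)
P 1-0 [J1]: (2,1,0)
link2: (3,1,0)
P 1-2 [J1]: (3,2,0)
link3: (4,2,0)
PS 1-3 [J2]: (4,2,1)
Grübler: 3·3 − 2·2 − 1 = 4

M = 4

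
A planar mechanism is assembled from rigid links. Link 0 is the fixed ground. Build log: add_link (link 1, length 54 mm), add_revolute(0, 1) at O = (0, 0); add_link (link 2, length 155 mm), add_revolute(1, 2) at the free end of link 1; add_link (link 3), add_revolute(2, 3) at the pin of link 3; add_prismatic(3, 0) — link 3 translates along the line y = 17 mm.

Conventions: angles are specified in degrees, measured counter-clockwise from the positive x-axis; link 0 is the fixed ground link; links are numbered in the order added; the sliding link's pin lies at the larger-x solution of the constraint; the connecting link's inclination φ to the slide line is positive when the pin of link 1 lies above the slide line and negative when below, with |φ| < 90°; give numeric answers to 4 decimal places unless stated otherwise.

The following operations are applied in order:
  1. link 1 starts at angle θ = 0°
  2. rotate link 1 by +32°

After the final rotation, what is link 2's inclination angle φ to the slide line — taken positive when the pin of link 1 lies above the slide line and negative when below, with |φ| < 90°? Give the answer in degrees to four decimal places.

geometry: r = 54 mm, L = 155 mm, e = 17 mm; θ starts at 0°
rotate link 1 by +32°: θ ← 0° +32° = 32°
h = r sin θ − e = 28.615640 − 17 = 11.615640
sin φ = h / L = 11.615640 / 155 = 0.07493961
φ = arcsin(0.07493961) = 4.297753°

4.2978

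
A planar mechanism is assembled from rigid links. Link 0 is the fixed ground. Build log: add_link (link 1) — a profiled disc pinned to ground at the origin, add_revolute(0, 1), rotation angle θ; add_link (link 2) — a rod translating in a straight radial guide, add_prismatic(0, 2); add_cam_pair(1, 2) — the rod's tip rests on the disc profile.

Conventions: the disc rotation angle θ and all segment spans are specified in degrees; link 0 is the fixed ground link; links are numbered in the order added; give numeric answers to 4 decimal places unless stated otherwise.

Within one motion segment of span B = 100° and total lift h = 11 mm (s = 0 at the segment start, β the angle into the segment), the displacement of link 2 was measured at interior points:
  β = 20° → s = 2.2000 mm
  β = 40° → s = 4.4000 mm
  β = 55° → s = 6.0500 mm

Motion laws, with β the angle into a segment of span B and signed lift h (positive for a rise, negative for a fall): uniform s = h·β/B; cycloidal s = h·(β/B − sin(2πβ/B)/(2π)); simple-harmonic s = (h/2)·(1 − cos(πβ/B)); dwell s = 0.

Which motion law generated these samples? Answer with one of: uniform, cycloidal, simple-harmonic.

candidates at β/B = r: uniform s = h·r (linear in β); cycloidal s = h·(r − sin(2πr)/(2π)); simple-harmonic s = (h/2)(1 − cos(πr))
β=20°: printed 2.2000 | uniform 2.2000, cycloidal 0.5350, simple-harmonic 1.0504
β=40°: printed 4.4000 | uniform 4.4000, cycloidal 3.3710, simple-harmonic 3.8004
β=55°: printed 6.0500 | uniform 6.0500, cycloidal 6.5910, simple-harmonic 6.3604
only one law matches every sample → uniform

uniform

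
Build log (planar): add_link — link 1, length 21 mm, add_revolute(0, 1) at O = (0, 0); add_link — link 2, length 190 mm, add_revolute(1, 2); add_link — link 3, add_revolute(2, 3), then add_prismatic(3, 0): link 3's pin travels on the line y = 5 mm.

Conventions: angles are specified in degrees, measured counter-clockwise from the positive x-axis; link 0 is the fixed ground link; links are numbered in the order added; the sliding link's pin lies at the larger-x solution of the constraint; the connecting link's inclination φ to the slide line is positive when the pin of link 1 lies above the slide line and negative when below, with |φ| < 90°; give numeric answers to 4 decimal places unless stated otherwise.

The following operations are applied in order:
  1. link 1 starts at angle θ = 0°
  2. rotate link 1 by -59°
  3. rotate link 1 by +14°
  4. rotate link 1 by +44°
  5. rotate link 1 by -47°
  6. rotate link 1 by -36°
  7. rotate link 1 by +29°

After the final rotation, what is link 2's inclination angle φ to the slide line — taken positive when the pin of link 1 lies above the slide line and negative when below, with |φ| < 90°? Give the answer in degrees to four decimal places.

geometry: r = 21 mm, L = 190 mm, e = 5 mm; θ starts at 0°
rotate link 1 by -59°: θ ← 0° -59° = -59°
rotate link 1 by +14°: θ ← -59° +14° = -45°
rotate link 1 by +44°: θ ← -45° +44° = -1°
rotate link 1 by -47°: θ ← -1° -47° = -48°
rotate link 1 by -36°: θ ← -48° -36° = -84°
rotate link 1 by +29°: θ ← -84° +29° = -55°
h = r sin θ − e = -17.202193 − 5 = -22.202193
sin φ = h / L = -22.202193 / 190 = -0.11685365
φ = arcsin(-0.11685365) = -6.710552°

-6.7106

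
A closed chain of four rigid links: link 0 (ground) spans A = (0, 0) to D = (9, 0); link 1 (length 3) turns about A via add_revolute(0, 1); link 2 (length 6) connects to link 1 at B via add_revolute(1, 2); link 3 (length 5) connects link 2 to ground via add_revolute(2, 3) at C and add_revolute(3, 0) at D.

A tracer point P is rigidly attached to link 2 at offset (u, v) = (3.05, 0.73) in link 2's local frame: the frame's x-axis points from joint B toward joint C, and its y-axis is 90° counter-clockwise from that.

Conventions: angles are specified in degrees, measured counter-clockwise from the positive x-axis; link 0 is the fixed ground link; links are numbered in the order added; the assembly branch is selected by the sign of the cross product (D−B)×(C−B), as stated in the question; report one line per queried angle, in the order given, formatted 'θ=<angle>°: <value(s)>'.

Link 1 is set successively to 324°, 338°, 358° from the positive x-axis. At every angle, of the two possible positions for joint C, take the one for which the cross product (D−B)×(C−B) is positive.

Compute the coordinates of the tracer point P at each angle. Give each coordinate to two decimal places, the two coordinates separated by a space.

A=(0,0), D=(9.00,0)
θ=324°: B = A + 3.00·(cos324°, sin324°) = (2.4271, -1.7634)
θ=324°: |BD| = 6.8054
θ=324°: circle(B,6.00) ∩ circle(D,5.00): a=4.2109, h=4.2742
θ=324°:   candidates: C₊=(5.3866,3.4559) cross=29.087; C₋=(7.6016,-4.8005) cross=-29.087
θ=324°:   branch + wants cross > 0 → take C=(5.3866,3.4559) (cross=29.087)
θ=324°: ex = (C−B)/|BC| = (0.4933,0.8699); ey = (-0.8699,0.4933)
θ=324°: P = B + 3.05·ex + 0.73·ey = (3.2965,1.2499)
θ=338°: B = A + 3.00·(cos338°, sin338°) = (2.7816, -1.1238)
θ=338°: |BD| = 6.3192
θ=338°: circle(B,6.00) ∩ circle(D,5.00): a=4.0300, h=4.4452
θ=338°:   candidates: C₊=(5.9567,3.9672) cross=28.090; C₋=(7.5378,-4.7814) cross=-28.090
θ=338°:   branch + wants cross > 0 → take C=(5.9567,3.9672) (cross=28.090)
θ=338°: ex = (C−B)/|BC| = (0.5292,0.8485); ey = (-0.8485,0.5292)
θ=338°: P = B + 3.05·ex + 0.73·ey = (3.7762,1.8504)
θ=358°: B = A + 3.00·(cos358°, sin358°) = (2.9982, -0.1047)
θ=358°: |BD| = 6.0027
θ=358°: circle(B,6.00) ∩ circle(D,5.00): a=3.9176, h=4.5445
θ=358°:   candidates: C₊=(6.8359,4.5074) cross=27.279; C₋=(6.9945,-4.5802) cross=-27.279
θ=358°:   branch + wants cross > 0 → take C=(6.8359,4.5074) (cross=27.279)
θ=358°: ex = (C−B)/|BC| = (0.6396,0.7687); ey = (-0.7687,0.6396)
θ=358°: P = B + 3.05·ex + 0.73·ey = (4.3879,2.7067)

θ=324°: 3.30 1.25
θ=338°: 3.78 1.85
θ=358°: 4.39 2.71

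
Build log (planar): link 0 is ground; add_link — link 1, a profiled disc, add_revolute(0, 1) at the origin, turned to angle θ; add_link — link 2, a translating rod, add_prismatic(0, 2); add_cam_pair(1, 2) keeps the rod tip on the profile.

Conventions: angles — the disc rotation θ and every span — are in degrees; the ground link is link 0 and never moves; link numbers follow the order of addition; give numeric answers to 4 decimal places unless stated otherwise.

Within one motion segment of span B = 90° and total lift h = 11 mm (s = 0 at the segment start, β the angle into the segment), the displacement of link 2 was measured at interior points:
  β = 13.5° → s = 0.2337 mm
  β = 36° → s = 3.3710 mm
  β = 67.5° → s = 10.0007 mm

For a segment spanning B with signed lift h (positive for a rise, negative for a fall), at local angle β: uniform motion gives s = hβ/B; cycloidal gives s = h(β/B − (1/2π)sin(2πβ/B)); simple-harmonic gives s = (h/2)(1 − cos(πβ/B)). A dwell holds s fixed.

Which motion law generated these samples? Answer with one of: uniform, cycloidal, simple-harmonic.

candidates at β/B = r: uniform s = h·r (linear in β); cycloidal s = h·(r − sin(2πr)/(2π)); simple-harmonic s = (h/2)(1 − cos(πr))
β=13.5°: printed 0.2337 | uniform 1.6500, cycloidal 0.2337, simple-harmonic 0.5995
β=36°: printed 3.3710 | uniform 4.4000, cycloidal 3.3710, simple-harmonic 3.8004
β=67.5°: printed 10.0007 | uniform 8.2500, cycloidal 10.0007, simple-harmonic 9.3891
only one law matches every sample → cycloidal

cycloidal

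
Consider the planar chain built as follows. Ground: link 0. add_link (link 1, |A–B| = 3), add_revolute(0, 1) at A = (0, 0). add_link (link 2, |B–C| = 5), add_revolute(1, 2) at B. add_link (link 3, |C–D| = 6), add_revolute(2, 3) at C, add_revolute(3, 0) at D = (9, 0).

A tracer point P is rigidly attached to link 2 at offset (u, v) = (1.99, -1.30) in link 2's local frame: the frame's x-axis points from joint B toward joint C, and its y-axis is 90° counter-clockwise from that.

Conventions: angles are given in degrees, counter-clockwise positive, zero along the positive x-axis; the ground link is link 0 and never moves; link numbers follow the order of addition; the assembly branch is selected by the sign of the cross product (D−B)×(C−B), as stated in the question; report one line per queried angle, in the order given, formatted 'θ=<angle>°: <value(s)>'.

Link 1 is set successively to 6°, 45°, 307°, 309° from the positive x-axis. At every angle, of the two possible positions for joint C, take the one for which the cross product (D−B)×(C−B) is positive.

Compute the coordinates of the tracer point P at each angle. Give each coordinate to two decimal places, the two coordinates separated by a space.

A=(0,0), D=(9.00,0)
θ=6°: B = A + 3.00·(cos6°, sin6°) = (2.9836, 0.3136)
θ=6°: |BD| = 6.0246
θ=6°: circle(B,5.00) ∩ circle(D,6.00): a=2.0994, h=4.5379
θ=6°:   candidates: C₊=(5.3163,4.7361) cross=27.339; C₋=(4.8439,-4.3274) cross=-27.339
θ=6°:   branch + wants cross > 0 → take C=(5.3163,4.7361) (cross=27.339)
θ=6°: ex = (C−B)/|BC| = (0.4665,0.8845); ey = (-0.8845,0.4665)
θ=6°: P = B + 1.99·ex + -1.30·ey = (5.0618,1.4672)
θ=45°: B = A + 3.00·(cos45°, sin45°) = (2.1213, 2.1213)
θ=45°: |BD| = 7.1983
θ=45°: circle(B,5.00) ∩ circle(D,6.00): a=2.8351, h=4.1185
θ=45°:   candidates: C₊=(6.0442,5.2214) cross=29.646; C₋=(3.6168,-2.6498) cross=-29.646
θ=45°:   branch + wants cross > 0 → take C=(6.0442,5.2214) (cross=29.646)
θ=45°: ex = (C−B)/|BC| = (0.7846,0.6200); ey = (-0.6200,0.7846)
θ=45°: P = B + 1.99·ex + -1.30·ey = (4.4887,2.3352)
θ=307°: B = A + 3.00·(cos307°, sin307°) = (1.8054, -2.3959)
θ=307°: |BD| = 7.5830
θ=307°: circle(B,5.00) ∩ circle(D,6.00): a=3.0662, h=3.9495
θ=307°:   candidates: C₊=(3.4667,2.3200) cross=29.949; C₋=(5.9624,-5.1743) cross=-29.949
θ=307°:   branch + wants cross > 0 → take C=(3.4667,2.3200) (cross=29.949)
θ=307°: ex = (C−B)/|BC| = (0.3323,0.9432); ey = (-0.9432,0.3323)
θ=307°: P = B + 1.99·ex + -1.30·ey = (3.6928,-0.9509)
θ=309°: B = A + 3.00·(cos309°, sin309°) = (1.8880, -2.3314)
θ=309°: |BD| = 7.4844
θ=309°: circle(B,5.00) ∩ circle(D,6.00): a=3.0074, h=3.9945
θ=309°:   candidates: C₊=(3.5014,2.4011) cross=29.896; C₋=(5.9900,-5.1904) cross=-29.896
θ=309°:   branch + wants cross > 0 → take C=(3.5014,2.4011) (cross=29.896)
θ=309°: ex = (C−B)/|BC| = (0.3227,0.9465); ey = (-0.9465,0.3227)
θ=309°: P = B + 1.99·ex + -1.30·ey = (3.7606,-0.8674)

θ=6°: 5.06 1.47
θ=45°: 4.49 2.34
θ=307°: 3.69 -0.95
θ=309°: 3.76 -0.87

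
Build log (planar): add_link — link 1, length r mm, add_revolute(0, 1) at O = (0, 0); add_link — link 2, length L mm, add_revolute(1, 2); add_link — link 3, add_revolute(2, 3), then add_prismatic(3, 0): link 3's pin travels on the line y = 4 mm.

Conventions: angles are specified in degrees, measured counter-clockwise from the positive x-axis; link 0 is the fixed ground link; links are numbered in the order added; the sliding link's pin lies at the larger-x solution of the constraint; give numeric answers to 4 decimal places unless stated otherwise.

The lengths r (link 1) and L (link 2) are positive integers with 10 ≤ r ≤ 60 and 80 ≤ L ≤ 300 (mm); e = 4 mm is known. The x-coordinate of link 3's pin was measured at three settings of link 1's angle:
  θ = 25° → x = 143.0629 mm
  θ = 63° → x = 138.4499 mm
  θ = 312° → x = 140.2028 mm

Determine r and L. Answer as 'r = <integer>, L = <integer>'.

constraint per measurement: (x − r cos θ)² + (r sin θ − e)² = L²
subtracting the θ₁ and θ₂ equations cancels the r² and L² terms:
r = (x₁² − x₂²) / (2[(x₁cos θ₁ + e sin θ₁) − (x₂cos θ₂ + e sin θ₂)]) = 10.0001 → r = 10
L² = (x₁ − r cos θ₁)² + (r sin θ₁ − e)² = 17956.0035 → L = 134.0000 → L = 134
check at θ₃=312°: x = 140.2028 (printed 140.2028) ✓

r = 10, L = 134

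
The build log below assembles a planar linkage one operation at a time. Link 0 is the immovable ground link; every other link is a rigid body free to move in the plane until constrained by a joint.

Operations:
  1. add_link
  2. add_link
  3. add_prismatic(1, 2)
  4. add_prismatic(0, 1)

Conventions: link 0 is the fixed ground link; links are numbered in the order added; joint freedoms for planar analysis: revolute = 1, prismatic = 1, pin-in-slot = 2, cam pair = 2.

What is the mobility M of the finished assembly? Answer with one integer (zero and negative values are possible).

L=1 J1=0 J2=0
add link → L=2 J1=0 J2=0
add link → L=3 J1=0 J2=0
P@1,2 dof=1 J1 → L=3 J1=1 J2=0
P@0,1 dof=1 J1 → L=3 J1=2 J2=0
M=3(L−1)−2J1−J2=3·2−2·2−0=2

M = 2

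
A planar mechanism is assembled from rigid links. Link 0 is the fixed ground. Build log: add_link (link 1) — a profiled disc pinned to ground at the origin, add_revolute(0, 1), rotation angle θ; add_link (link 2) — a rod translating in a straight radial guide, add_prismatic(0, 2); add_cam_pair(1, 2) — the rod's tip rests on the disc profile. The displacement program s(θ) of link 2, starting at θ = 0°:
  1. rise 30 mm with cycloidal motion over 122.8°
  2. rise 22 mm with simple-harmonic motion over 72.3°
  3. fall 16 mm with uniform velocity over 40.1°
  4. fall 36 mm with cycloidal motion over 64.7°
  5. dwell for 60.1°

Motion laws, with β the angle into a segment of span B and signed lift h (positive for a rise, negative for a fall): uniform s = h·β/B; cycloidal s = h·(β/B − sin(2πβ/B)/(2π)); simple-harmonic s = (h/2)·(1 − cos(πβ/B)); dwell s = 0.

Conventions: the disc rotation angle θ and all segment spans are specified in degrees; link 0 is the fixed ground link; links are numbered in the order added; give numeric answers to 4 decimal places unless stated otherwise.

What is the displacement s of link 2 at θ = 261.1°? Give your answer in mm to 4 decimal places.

seg 1 [0°–122.8°] cycloidal, h=30: full span → s += 30 → s = 30.0000
seg 2 [122.8°–195.1°] simple-harmonic, h=22: full span → s += 22 → s = 52.0000
seg 3 [195.1°–235.2°] uniform, h=-16: full span → s += -16 → s = 36.0000
seg 4 [235.2°–299.9°] cycloidal, h=-36: θ=261.1° here. β=25.9, B=64.7. -36·(0.4003 − sin(2π·0.4003)/(2π)) = -11.0524 → s = 24.9476

24.9476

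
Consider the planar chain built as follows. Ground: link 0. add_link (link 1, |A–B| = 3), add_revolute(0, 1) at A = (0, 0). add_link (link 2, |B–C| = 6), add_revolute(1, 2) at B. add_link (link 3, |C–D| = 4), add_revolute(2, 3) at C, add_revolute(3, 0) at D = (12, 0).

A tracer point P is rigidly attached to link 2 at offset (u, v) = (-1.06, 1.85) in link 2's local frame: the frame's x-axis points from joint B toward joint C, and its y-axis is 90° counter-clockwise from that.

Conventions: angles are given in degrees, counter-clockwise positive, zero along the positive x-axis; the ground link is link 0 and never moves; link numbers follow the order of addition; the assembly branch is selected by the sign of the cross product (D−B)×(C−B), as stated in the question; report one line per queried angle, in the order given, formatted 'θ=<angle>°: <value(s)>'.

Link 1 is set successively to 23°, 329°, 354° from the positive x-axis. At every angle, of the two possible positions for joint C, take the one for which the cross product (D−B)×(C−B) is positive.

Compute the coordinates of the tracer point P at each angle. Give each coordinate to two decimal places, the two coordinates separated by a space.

A=(0,0), D=(12.00,0)
θ=23°: B = A + 3.00·(cos23°, sin23°) = (2.7615, 1.1722)
θ=23°: |BD| = 9.3126
θ=23°: circle(B,6.00) ∩ circle(D,4.00): a=5.7301, h=1.7793
θ=23°:   candidates: C₊=(8.6700,2.2161) cross=16.570; C₋=(8.2221,-1.3142) cross=-16.570
θ=23°:   branch + wants cross > 0 → take C=(8.6700,2.2161) (cross=16.570)
θ=23°: ex = (C−B)/|BC| = (0.9847,0.1740); ey = (-0.1740,0.9847)
θ=23°: P = B + -1.06·ex + 1.85·ey = (1.3958,2.8096)
θ=329°: B = A + 3.00·(cos329°, sin329°) = (2.5715, -1.5451)
θ=329°: |BD| = 9.5543
θ=329°: circle(B,6.00) ∩ circle(D,4.00): a=5.8238, h=1.4434
θ=329°:   candidates: C₊=(8.0852,0.8212) cross=13.791; C₋=(8.5521,-2.0277) cross=-13.791
θ=329°:   branch + wants cross > 0 → take C=(8.0852,0.8212) (cross=13.791)
θ=329°: ex = (C−B)/|BC| = (0.9189,0.3944); ey = (-0.3944,0.9189)
θ=329°: P = B + -1.06·ex + 1.85·ey = (0.8678,-0.2631)
θ=354°: B = A + 3.00·(cos354°, sin354°) = (2.9836, -0.3136)
θ=354°: |BD| = 9.0219
θ=354°: circle(B,6.00) ∩ circle(D,4.00): a=5.6194, h=2.1030
θ=354°:   candidates: C₊=(8.5264,1.9835) cross=18.973; C₋=(8.6726,-2.2200) cross=-18.973
θ=354°:   branch + wants cross > 0 → take C=(8.5264,1.9835) (cross=18.973)
θ=354°: ex = (C−B)/|BC| = (0.9238,0.3828); ey = (-0.3828,0.9238)
θ=354°: P = B + -1.06·ex + 1.85·ey = (1.2961,0.9896)

θ=23°: 1.40 2.81
θ=329°: 0.87 -0.26
θ=354°: 1.30 0.99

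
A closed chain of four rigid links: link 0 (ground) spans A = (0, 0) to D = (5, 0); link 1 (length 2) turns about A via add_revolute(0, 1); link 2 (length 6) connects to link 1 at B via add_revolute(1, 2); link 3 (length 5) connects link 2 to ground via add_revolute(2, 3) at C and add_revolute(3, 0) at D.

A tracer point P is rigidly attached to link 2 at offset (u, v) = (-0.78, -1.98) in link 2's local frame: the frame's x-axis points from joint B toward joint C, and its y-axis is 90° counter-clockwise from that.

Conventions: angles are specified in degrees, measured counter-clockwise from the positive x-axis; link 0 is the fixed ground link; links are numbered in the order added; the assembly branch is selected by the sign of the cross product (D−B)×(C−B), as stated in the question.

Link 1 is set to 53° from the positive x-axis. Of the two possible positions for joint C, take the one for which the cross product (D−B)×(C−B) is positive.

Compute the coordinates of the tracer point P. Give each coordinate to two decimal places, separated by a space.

A=(0,0), D=(5.00,0)
B = A + 2.00·(cos53°, sin53°) = (1.2036, 1.5973)
|BD| = 4.1187
circle(B,6.00) ∩ circle(D,5.00): a=3.3947, h=4.9473
  candidates: C₊=(6.2513,4.8409) cross=20.376; C₋=(2.4141,-4.2794) cross=-20.376
  branch + wants cross > 0 → take C=(6.2513,4.8409) (cross=20.376)
ex = (C−B)/|BC| = (0.8413,0.5406); ey = (-0.5406,0.8413)
P = B + -0.78·ex + -1.98·ey = (1.6178,-0.4901)

1.62 -0.49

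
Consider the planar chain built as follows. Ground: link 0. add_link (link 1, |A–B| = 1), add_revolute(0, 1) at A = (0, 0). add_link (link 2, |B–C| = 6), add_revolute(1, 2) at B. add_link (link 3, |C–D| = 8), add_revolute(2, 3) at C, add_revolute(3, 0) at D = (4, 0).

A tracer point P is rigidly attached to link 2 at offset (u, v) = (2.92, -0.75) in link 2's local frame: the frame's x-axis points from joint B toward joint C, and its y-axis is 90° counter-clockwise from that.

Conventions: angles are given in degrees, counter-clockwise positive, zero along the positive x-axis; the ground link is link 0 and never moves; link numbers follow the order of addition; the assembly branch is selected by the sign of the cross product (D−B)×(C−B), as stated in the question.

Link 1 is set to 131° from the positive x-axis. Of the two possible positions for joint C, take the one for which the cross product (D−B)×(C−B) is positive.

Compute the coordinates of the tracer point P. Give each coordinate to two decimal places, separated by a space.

A=(0,0), D=(4.00,0)
B = A + 1.00·(cos131°, sin131°) = (-0.6561, 0.7547)
|BD| = 4.7168
circle(B,6.00) ∩ circle(D,8.00): a=-0.6097, h=5.9689
  candidates: C₊=(-0.3028,6.7443) cross=28.154; C₋=(-2.2129,-5.0398) cross=-28.154
  branch + wants cross > 0 → take C=(-0.3028,6.7443) (cross=28.154)
ex = (C−B)/|BC| = (0.0589,0.9983); ey = (-0.9983,0.0589)
P = B + 2.92·ex + -0.75·ey = (0.2645,3.6255)

0.26 3.63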